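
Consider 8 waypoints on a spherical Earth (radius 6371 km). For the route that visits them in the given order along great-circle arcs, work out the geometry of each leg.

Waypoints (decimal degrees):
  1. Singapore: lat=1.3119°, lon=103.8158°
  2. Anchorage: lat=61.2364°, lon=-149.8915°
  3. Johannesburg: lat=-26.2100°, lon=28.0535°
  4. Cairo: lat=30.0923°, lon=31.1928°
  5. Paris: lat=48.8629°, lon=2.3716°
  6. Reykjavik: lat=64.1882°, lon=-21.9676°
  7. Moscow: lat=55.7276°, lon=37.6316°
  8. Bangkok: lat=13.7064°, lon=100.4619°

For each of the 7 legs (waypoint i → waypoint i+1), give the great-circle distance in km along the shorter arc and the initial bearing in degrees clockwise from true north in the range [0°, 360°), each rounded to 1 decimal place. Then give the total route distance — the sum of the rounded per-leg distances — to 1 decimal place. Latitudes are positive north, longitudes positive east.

Leg 1: φ1=0.0228970, φ2=1.0687768, Δφ=1.0458798, Δλ=-4.4280277 rad; a=sin²(Δφ/2)+cosφ1·cosφ2·sin²(Δλ/2)=0.5574458428; c=2·atan2(√a, √(1-a))=1.685942289; dist=6371·c=10741.138 ≈ 10741.1 km; running total=10741.1 km
Leg 1 bearing: y=sinΔλ·cosφ2=0.46187250, x=cosφ1·sinφ2-sinφ1·cosφ2·cosΔλ=0.87947353; θ=atan2(y, x)=27.7071° ≈ 27.7°
Leg 2: φ1=1.0687768, φ2=-0.4574508, Δφ=-1.5262276, Δλ=3.1057261 rad; a=sin²(Δφ/2)+cosφ1·cosφ2·sin²(Δλ/2)=0.9093050089; c=2·atan2(√a, √(1-a))=2.529783058; dist=6371·c=16117.248 ≈ 16117.2 km; running total=26858.3 km
Leg 2 bearing: y=sinΔλ·cosφ2=0.03217187, x=cosφ1·sinφ2-sinφ1·cosφ2·cosΔλ=0.57344800; θ=atan2(y, x)=3.2111° ≈ 3.2°
Leg 3: φ1=-0.4574508, φ2=0.5252097, Δφ=0.9826605, Δλ=0.0547911 rad; a=sin²(Δφ/2)+cosφ1·cosφ2·sin²(Δλ/2)=0.2231769339; c=2·atan2(√a, √(1-a))=0.984060016; dist=6371·c=6269.446 ≈ 6269.4 km; running total=33127.7 km
Leg 3 bearing: y=sinΔλ·cosφ2=0.04738259, x=cosφ1·sinφ2-sinφ1·cosφ2·cosΔλ=0.83140294; θ=atan2(y, x)=3.2618° ≈ 3.3°
Leg 4: φ1=0.5252097, φ2=0.8528185, Δφ=0.3276088, Δλ=-0.5030248 rad; a=sin²(Δφ/2)+cosφ1·cosφ2·sin²(Δλ/2)=0.0618463382; c=2·atan2(√a, √(1-a))=0.502653489; dist=6371·c=3202.405 ≈ 3202.4 km; running total=36330.1 km
Leg 4 bearing: y=sinΔλ·cosφ2=-0.31714123, x=cosφ1·sinφ2-sinφ1·cosφ2·cosΔλ=0.36263882; θ=atan2(y, x)=-41.1709° <0 so +360° → 318.8291° ≈ 318.8°
Leg 5: φ1=0.8528185, φ2=1.1202954, Δφ=0.2674769, Δλ=-0.4247992 rad; a=sin²(Δφ/2)+cosφ1·cosφ2·sin²(Δλ/2)=0.0305089700; c=2·atan2(√a, √(1-a))=0.351137497; dist=6371·c=2237.097 ≈ 2237.1 km; running total=38567.2 km
Leg 5 bearing: y=sinΔλ·cosφ2=-0.17945161, x=cosφ1·sinφ2-sinφ1·cosφ2·cosΔλ=0.29344473; θ=atan2(y, x)=-31.4472° <0 so +360° → 328.5528° ≈ 328.6°
Leg 6: φ1=1.1202954, φ2=0.9726301, Δφ=-0.1476653, Δλ=1.0402023 rad; a=sin²(Δφ/2)+cosφ1·cosφ2·sin²(Δλ/2)=0.0659989741; c=2·atan2(√a, √(1-a))=0.519631841; dist=6371·c=3310.574 ≈ 3310.6 km; running total=41877.8 km
Leg 6 bearing: y=sinΔλ·cosφ2=0.48570166, x=cosφ1·sinφ2-sinφ1·cosφ2·cosΔλ=0.10327797; θ=atan2(y, x)=77.9956° ≈ 78.0°
Leg 7: φ1=0.9726301, φ2=0.2392218, Δφ=-0.7334083, Δλ=1.0965956 rad; a=sin²(Δφ/2)+cosφ1·cosφ2·sin²(Δλ/2)=0.2771886825; c=2·atan2(√a, √(1-a))=1.108926676; dist=6371·c=7064.972 ≈ 7065.0 km; running total=48942.8 km
Leg 7 bearing: y=sinΔλ·cosφ2=0.86432288, x=cosφ1·sinφ2-sinφ1·cosφ2·cosΔλ=-0.23316608; θ=atan2(y, x)=105.0971° ≈ 105.1°

Leg 1: dist=10741.1 km, bearing=27.7°
Leg 2: dist=16117.2 km, bearing=3.2°
Leg 3: dist=6269.4 km, bearing=3.3°
Leg 4: dist=3202.4 km, bearing=318.8°
Leg 5: dist=2237.1 km, bearing=328.6°
Leg 6: dist=3310.6 km, bearing=78.0°
Leg 7: dist=7065.0 km, bearing=105.1°
Total: 48942.8 km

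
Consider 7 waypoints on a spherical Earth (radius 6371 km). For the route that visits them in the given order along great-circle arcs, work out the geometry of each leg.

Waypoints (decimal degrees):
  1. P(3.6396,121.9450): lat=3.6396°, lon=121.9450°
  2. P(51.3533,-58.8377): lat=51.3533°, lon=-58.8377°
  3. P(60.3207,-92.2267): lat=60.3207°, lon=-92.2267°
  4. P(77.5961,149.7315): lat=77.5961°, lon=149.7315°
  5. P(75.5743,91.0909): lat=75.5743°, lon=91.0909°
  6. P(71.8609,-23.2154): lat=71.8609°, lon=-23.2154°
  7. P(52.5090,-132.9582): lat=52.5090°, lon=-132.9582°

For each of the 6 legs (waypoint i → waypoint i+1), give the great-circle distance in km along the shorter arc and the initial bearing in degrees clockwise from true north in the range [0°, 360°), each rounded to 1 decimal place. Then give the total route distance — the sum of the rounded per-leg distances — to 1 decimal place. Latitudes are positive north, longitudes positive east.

Leg 1: φ1=0.0635230, φ2=0.8962842, Δφ=0.8327612, Δλ=-3.1552533 rad; a=sin²(Δφ/2)+cosφ1·cosφ2·sin²(Δλ/2)=0.7868098932; c=2·atan2(√a, √(1-a))=2.181714487; dist=6371·c=13899.703 ≈ 13899.7 km; running total=13899.7 km
Leg 1 bearing: y=sinΔλ·cosφ2=0.00853106, x=cosφ1·sinφ2-sinφ1·cosφ2·cosΔλ=0.81907726; θ=atan2(y, x)=0.5967° ≈ 0.6°
Leg 2: φ1=0.8962842, φ2=1.0527948, Δφ=0.1565107, Δλ=-0.5827480 rad; a=sin²(Δφ/2)+cosφ1·cosφ2·sin²(Δλ/2)=0.0316297392; c=2·atan2(√a, √(1-a))=0.357597326; dist=6371·c=2278.253 ≈ 2278.3 km; running total=16178.0 km
Leg 2 bearing: y=sinΔλ·cosφ2=-0.27248832, x=cosφ1·sinφ2-sinφ1·cosφ2·cosΔλ=0.21969823; θ=atan2(y, x)=-51.1219° <0 so +360° → 308.8781° ≈ 308.9°
Leg 3: φ1=1.0527948, φ2=1.3543074, Δφ=0.3015126, Δλ=4.2229672 rad; a=sin²(Δφ/2)+cosφ1·cosφ2·sin²(Δλ/2)=0.1007350826; c=2·atan2(√a, √(1-a))=0.645947397; dist=6371·c=4115.331 ≈ 4115.3 km; running total=20293.3 km
Leg 3 bearing: y=sinΔλ·cosφ2=-0.18958512, x=cosφ1·sinφ2-sinφ1·cosφ2·cosΔλ=0.57132091; θ=atan2(y, x)=-18.3577° <0 so +360° → 341.6423° ≈ 341.6°
Leg 4: φ1=1.3543074, φ2=1.3190204, Δφ=-0.0352871, Δλ=-1.0234715 rad; a=sin²(Δφ/2)+cosφ1·cosφ2·sin²(Δλ/2)=0.0131433994; c=2·atan2(√a, √(1-a))=0.229794600; dist=6371·c=1464.021 ≈ 1464.0 km; running total=21757.3 km
Leg 4 bearing: y=sinΔλ·cosφ2=-0.21273218, x=cosφ1·sinφ2-sinφ1·cosφ2·cosΔλ=0.08141020; θ=atan2(y, x)=-69.0587° <0 so +360° → 290.9413° ≈ 290.9°
Leg 5: φ1=1.3190204, φ2=1.2542093, Δφ=-0.0648111, Δλ=-1.9950213 rad; a=sin²(Δφ/2)+cosφ1·cosφ2·sin²(Δλ/2)=0.0557911980; c=2·atan2(√a, √(1-a))=0.476909956; dist=6371·c=3038.393 ≈ 3038.4 km; running total=24795.7 km
Leg 5 bearing: y=sinΔλ·cosφ2=-0.28372855, x=cosφ1·sinφ2-sinφ1·cosφ2·cosΔλ=0.36084938; θ=atan2(y, x)=-38.1773° <0 so +360° → 321.8227° ≈ 321.8°
Leg 6: φ1=1.2542093, φ2=0.9164549, Δφ=-0.3377544, Δλ=-1.9153732 rad; a=sin²(Δφ/2)+cosφ1·cosφ2·sin²(Δλ/2)=0.1549950182; c=2·atan2(√a, √(1-a))=0.809293508; dist=6371·c=5156.009 ≈ 5156.0 km; running total=29951.7 km
Leg 6 bearing: y=sinΔλ·cosφ2=-0.57286020, x=cosφ1·sinφ2-sinφ1·cosφ2·cosΔλ=0.44239964; θ=atan2(y, x)=-52.3224° <0 so +360° → 307.6776° ≈ 307.7°

Leg 1: dist=13899.7 km, bearing=0.6°
Leg 2: dist=2278.3 km, bearing=308.9°
Leg 3: dist=4115.3 km, bearing=341.6°
Leg 4: dist=1464.0 km, bearing=290.9°
Leg 5: dist=3038.4 km, bearing=321.8°
Leg 6: dist=5156.0 km, bearing=307.7°
Total: 29951.7 km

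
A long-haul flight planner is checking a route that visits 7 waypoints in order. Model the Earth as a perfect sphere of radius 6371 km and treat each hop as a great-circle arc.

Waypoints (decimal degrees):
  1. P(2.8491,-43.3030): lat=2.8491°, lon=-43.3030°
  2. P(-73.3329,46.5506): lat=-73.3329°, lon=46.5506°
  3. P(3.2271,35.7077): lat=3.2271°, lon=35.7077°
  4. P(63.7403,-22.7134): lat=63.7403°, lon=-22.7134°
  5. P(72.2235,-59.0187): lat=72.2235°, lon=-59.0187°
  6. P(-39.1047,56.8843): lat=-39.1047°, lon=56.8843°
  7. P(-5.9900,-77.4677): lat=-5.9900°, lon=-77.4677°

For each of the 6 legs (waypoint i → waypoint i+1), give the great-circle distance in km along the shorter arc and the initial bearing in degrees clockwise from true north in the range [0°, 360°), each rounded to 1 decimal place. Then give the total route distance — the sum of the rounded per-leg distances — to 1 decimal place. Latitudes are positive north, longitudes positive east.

Leg 1: dist=10306.4 km, bearing=163.3°
Leg 2: dist=8546.6 km, bearing=348.9°
Leg 3: dist=8187.5 km, bearing=336.9°
Leg 4: dist=1742.3 km, bearing=318.0°
Leg 5: dist=14984.5 km, bearing=79.4°
Leg 6: dist=13151.5 km, bearing=233.9°
Total: 56918.8 km

Leg 1: φ1=0.0497262, φ2=-1.2799006, Δφ=-1.3296267, Δλ=1.5682412 rad; a=sin²(Δφ/2)+cosφ1·cosφ2·sin²(Δλ/2)=0.5234427384; c=2·atan2(√a, √(1-a))=1.617698998; dist=6371·c=10306.360 ≈ 10306.4 km; running total=10306.4 km
Leg 1 bearing: y=sinΔλ·cosφ2=0.28680954, x=cosφ1·sinφ2-sinφ1·cosφ2·cosΔλ=-0.95683961; θ=atan2(y, x)=163.3141° ≈ 163.3°
Leg 2: φ1=-1.2799006, φ2=0.0563235, Δφ=1.3362241, Δλ=-0.1892443 rad; a=sin²(Δφ/2)+cosφ1·cosφ2·sin²(Δλ/2)=0.3863427142; c=2·atan2(√a, √(1-a))=1.341477155; dist=6371·c=8546.551 ≈ 8546.6 km; running total=18853.0 km
Leg 2 bearing: y=sinΔλ·cosφ2=-0.18781844, x=cosφ1·sinφ2-sinφ1·cosφ2·cosΔλ=0.95553771; θ=atan2(y, x)=-11.1202° <0 so +360° → 348.8798° ≈ 348.9°
Leg 3: φ1=0.0563235, φ2=1.1124781, Δφ=1.0561546, Δλ=-1.0196405 rad; a=sin²(Δφ/2)+cosφ1·cosφ2·sin²(Δλ/2)=0.3590947465; c=2·atan2(√a, √(1-a))=1.285115753; dist=6371·c=8187.472 ≈ 8187.5 km; running total=27040.5 km
Leg 3 bearing: y=sinΔλ·cosφ2=-0.37692386, x=cosφ1·sinφ2-sinφ1·cosφ2·cosΔλ=0.88233284; θ=atan2(y, x)=-23.1317° <0 so +360° → 336.8683° ≈ 336.9°
Leg 4: φ1=1.1124781, φ2=1.2605379, Δφ=0.1480598, Δλ=-0.6336470 rad; a=sin²(Δφ/2)+cosφ1·cosφ2·sin²(Δλ/2)=0.0185816444; c=2·atan2(√a, √(1-a))=0.273480466; dist=6371·c=1742.344 ≈ 1742.3 km; running total=28782.8 km
Leg 4 bearing: y=sinΔλ·cosφ2=-0.18076720, x=cosφ1·sinφ2-sinφ1·cosφ2·cosΔλ=0.20067059; θ=atan2(y, x)=-42.0130° <0 so +360° → 317.9870° ≈ 318.0°
Leg 5: φ1=1.2605379, φ2=-0.6825058, Δφ=-1.9430436, Δλ=2.0228890 rad; a=sin²(Δφ/2)+cosφ1·cosφ2·sin²(Δλ/2)=0.8520603063; c=2·atan2(√a, √(1-a))=2.351980277; dist=6371·c=14984.466 ≈ 14984.5 km; running total=43767.3 km
Leg 5 bearing: y=sinΔλ·cosφ2=0.69803429, x=cosφ1·sinφ2-sinφ1·cosφ2·cosΔλ=0.13023935; θ=atan2(y, x)=79.4313° ≈ 79.4°
Leg 6: φ1=-0.6825058, φ2=-0.1045452, Δφ=0.5779605, Δλ=-2.3448848 rad; a=sin²(Δφ/2)+cosφ1·cosφ2·sin²(Δλ/2)=0.7368438958; c=2·atan2(√a, √(1-a))=2.064269788; dist=6371·c=13151.463 ≈ 13151.5 km; running total=56918.8 km
Leg 6 bearing: y=sinΔλ·cosφ2=-0.71115445, x=cosφ1·sinφ2-sinφ1·cosφ2·cosΔλ=-0.51949902; θ=atan2(y, x)=-126.1482° <0 so +360° → 233.8518° ≈ 233.9°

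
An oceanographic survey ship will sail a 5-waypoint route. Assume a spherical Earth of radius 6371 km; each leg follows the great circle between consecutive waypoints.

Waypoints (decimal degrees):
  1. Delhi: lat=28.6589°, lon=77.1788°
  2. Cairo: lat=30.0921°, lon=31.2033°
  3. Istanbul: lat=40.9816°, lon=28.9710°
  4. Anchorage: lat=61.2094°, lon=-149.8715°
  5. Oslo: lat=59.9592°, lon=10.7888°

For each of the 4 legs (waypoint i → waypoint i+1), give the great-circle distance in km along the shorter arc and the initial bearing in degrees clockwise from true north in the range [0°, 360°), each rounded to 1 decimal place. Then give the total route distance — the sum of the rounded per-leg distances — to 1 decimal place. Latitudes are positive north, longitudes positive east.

Leg 1: φ1=0.5001922, φ2=0.5252062, Δφ=0.0250141, Δλ=-0.8024239 rad; a=sin²(Δφ/2)+cosφ1·cosφ2·sin²(Δλ/2)=0.1159508316; c=2·atan2(√a, √(1-a))=0.694930297; dist=6371·c=4427.401 ≈ 4427.4 km; running total=4427.4 km
Leg 1 bearing: y=sinΔλ·cosφ2=-0.62213052, x=cosφ1·sinφ2-sinφ1·cosφ2·cosΔλ=0.15158679; θ=atan2(y, x)=-76.3063° <0 so +360° → 283.6937° ≈ 283.7°
Leg 2: φ1=0.5252062, φ2=0.7152639, Δφ=0.1900576, Δλ=-0.0389610 rad; a=sin²(Δφ/2)+cosφ1·cosφ2·sin²(Δλ/2)=0.0092511659; c=2·atan2(√a, √(1-a))=0.192663806; dist=6371·c=1227.461 ≈ 1227.5 km; running total=5654.9 km
Leg 2 bearing: y=sinΔλ·cosφ2=-0.02940500, x=cosφ1·sinφ2-sinφ1·cosφ2·cosΔλ=0.18920273; θ=atan2(y, x)=-8.8340° <0 so +360° → 351.1660° ≈ 351.2°
Leg 3: φ1=0.7152639, φ2=1.0683056, Δφ=0.3530417, Δλ=-3.1213905 rad; a=sin²(Δφ/2)+cosφ1·cosφ2·sin²(Δλ/2)=0.3943772739; c=2·atan2(√a, √(1-a))=1.357947335; dist=6371·c=8651.482 ≈ 8651.5 km; running total=14306.4 km
Leg 3 bearing: y=sinΔλ·cosφ2=-0.00972891, x=cosφ1·sinφ2-sinφ1·cosφ2·cosΔλ=0.97738463; θ=atan2(y, x)=-0.5703° <0 so +360° → 359.4297° ≈ 359.4°
Leg 4: φ1=1.0683056, φ2=1.0464855, Δφ=-0.0218201, Δλ=2.8040512 rad; a=sin²(Δφ/2)+cosφ1·cosφ2·sin²(Δλ/2)=0.2344184349; c=2·atan2(√a, √(1-a))=1.010823553; dist=6371·c=6439.957 ≈ 6440.0 km; running total=20746.4 km
Leg 4 bearing: y=sinΔλ·cosφ2=0.16578832, x=cosφ1·sinφ2-sinφ1·cosφ2·cosΔλ=0.83089106; θ=atan2(y, x)=11.2841° ≈ 11.3°

Leg 1: dist=4427.4 km, bearing=283.7°
Leg 2: dist=1227.5 km, bearing=351.2°
Leg 3: dist=8651.5 km, bearing=359.4°
Leg 4: dist=6440.0 km, bearing=11.3°
Total: 20746.4 km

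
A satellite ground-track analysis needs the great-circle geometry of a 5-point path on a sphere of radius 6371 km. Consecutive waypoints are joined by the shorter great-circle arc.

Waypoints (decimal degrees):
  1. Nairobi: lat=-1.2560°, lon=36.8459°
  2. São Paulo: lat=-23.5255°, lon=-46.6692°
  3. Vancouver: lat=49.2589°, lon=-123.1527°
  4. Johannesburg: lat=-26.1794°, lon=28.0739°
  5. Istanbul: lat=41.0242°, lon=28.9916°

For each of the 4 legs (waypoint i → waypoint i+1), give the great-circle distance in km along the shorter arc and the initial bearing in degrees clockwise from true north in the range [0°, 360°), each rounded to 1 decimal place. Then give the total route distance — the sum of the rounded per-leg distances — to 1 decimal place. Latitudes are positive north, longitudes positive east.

Leg 1: φ1=-0.0219213, φ2=-0.4105974, Δφ=-0.3886761, Δλ=-1.4576135 rad; a=sin²(Δφ/2)+cosφ1·cosφ2·sin²(Δλ/2)=0.4438607825; c=2·atan2(√a, √(1-a))=1.458280638; dist=6371·c=9290.706 ≈ 9290.7 km; running total=9290.7 km
Leg 1 bearing: y=sinΔλ·cosφ2=-0.91101599, x=cosφ1·sinφ2-sinφ1·cosφ2·cosΔλ=-0.39679141; θ=atan2(y, x)=-113.5354° <0 so +360° → 246.4646° ≈ 246.5°
Leg 2: φ1=-0.4105974, φ2=0.8597300, Δφ=1.2703274, Δλ=-1.3348889 rad; a=sin²(Δφ/2)+cosφ1·cosφ2·sin²(Δλ/2)=0.5812838070; c=2·atan2(√a, √(1-a))=1.734088656; dist=6371·c=11047.879 ≈ 11047.9 km; running total=20338.6 km
Leg 2 bearing: y=sinΔλ·cosφ2=-0.63456561, x=cosφ1·sinφ2-sinφ1·cosφ2·cosΔλ=0.75557809; θ=atan2(y, x)=-40.0249° <0 so +360° → 319.9751° ≈ 320.0°
Leg 3: φ1=0.8597300, φ2=-0.4569167, Δφ=-1.3166467, Δλ=2.6394021 rad; a=sin²(Δφ/2)+cosφ1·cosφ2·sin²(Δλ/2)=0.9238232751; c=2·atan2(√a, √(1-a))=2.582330003; dist=6371·c=16452.024 ≈ 16452.0 km; running total=36790.6 km
Leg 3 bearing: y=sinΔλ·cosφ2=0.43196882, x=cosφ1·sinφ2-sinφ1·cosφ2·cosΔλ=0.30805562; θ=atan2(y, x)=54.5057° ≈ 54.5°
Leg 4: φ1=-0.4569167, φ2=0.7160074, Δφ=1.1729241, Δλ=0.0160169 rad; a=sin²(Δφ/2)+cosφ1·cosφ2·sin²(Δλ/2)=0.3063145895; c=2·atan2(√a, √(1-a))=1.173018288; dist=6371·c=7473.300 ≈ 7473.3 km; running total=44263.9 km
Leg 4 bearing: y=sinΔλ·cosφ2=0.01208314, x=cosφ1·sinφ2-sinφ1·cosφ2·cosΔλ=0.92184481; θ=atan2(y, x)=0.7510° ≈ 0.8°

Leg 1: dist=9290.7 km, bearing=246.5°
Leg 2: dist=11047.9 km, bearing=320.0°
Leg 3: dist=16452.0 km, bearing=54.5°
Leg 4: dist=7473.3 km, bearing=0.8°
Total: 44263.9 km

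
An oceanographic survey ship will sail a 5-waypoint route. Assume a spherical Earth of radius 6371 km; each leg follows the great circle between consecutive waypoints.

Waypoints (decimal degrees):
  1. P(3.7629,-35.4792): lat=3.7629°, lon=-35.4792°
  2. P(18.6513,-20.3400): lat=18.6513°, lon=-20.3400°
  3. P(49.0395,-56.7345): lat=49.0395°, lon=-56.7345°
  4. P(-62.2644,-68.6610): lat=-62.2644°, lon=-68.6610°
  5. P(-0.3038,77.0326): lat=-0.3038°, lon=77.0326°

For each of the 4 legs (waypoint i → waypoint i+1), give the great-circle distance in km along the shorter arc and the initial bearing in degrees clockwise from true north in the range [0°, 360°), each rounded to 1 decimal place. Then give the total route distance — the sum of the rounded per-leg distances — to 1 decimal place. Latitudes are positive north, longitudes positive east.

Leg 1: dist=2334.5 km, bearing=43.7°
Leg 2: dist=4686.1 km, bearing=324.6°
Leg 3: dist=12421.5 km, bearing=185.9°
Leg 4: dist=12489.1 km, bearing=142.5°
Total: 31931.2 km

Leg 1: φ1=0.0656750, φ2=0.3255266, Δφ=0.2598516, Δλ=0.2642289 rad; a=sin²(Δφ/2)+cosφ1·cosφ2·sin²(Δλ/2)=0.0331920754; c=2·atan2(√a, √(1-a))=0.366420285; dist=6371·c=2334.464 ≈ 2334.5 km; running total=2334.5 km
Leg 1 bearing: y=sinΔλ·cosφ2=0.24744925, x=cosφ1·sinφ2-sinφ1·cosφ2·cosΔλ=0.25909519; θ=atan2(y, x)=43.6829° ≈ 43.7°
Leg 2: φ1=0.3255266, φ2=0.8559007, Δφ=0.5303741, Δλ=-0.6352039 rad; a=sin²(Δφ/2)+cosφ1·cosφ2·sin²(Δλ/2)=0.1292647094; c=2·atan2(√a, √(1-a))=0.735536940; dist=6371·c=4686.106 ≈ 4686.1 km; running total=7020.6 km
Leg 2 bearing: y=sinΔλ·cosφ2=-0.38895832, x=cosφ1·sinφ2-sinφ1·cosφ2·cosΔλ=0.54674748; θ=atan2(y, x)=-35.4282° <0 so +360° → 324.5718° ≈ 324.6°
Leg 3: φ1=0.8559007, φ2=-1.0867188, Δφ=-1.9426195, Δλ=-0.2081567 rad; a=sin²(Δφ/2)+cosφ1·cosφ2·sin²(Δλ/2)=0.6849501539; c=2·atan2(√a, √(1-a))=1.949698042; dist=6371·c=12421.526 ≈ 12421.5 km; running total=19442.1 km
Leg 3 bearing: y=sinΔλ·cosφ2=-0.09617641, x=cosφ1·sinφ2-sinφ1·cosφ2·cosΔλ=-0.92408001; θ=atan2(y, x)=-174.0582° <0 so +360° → 185.9418° ≈ 185.9°
Leg 4: φ1=-1.0867188, φ2=-0.0053023, Δφ=1.0814165, Δλ=2.5428330 rad; a=sin²(Δφ/2)+cosφ1·cosφ2·sin²(Δλ/2)=0.6898659141; c=2·atan2(√a, √(1-a))=1.960302721; dist=6371·c=12489.089 ≈ 12489.1 km; running total=31931.2 km
Leg 4 bearing: y=sinΔλ·cosφ2=0.56361040, x=cosφ1·sinφ2-sinφ1·cosφ2·cosΔλ=-0.73358507; θ=atan2(y, x)=142.4651° ≈ 142.5°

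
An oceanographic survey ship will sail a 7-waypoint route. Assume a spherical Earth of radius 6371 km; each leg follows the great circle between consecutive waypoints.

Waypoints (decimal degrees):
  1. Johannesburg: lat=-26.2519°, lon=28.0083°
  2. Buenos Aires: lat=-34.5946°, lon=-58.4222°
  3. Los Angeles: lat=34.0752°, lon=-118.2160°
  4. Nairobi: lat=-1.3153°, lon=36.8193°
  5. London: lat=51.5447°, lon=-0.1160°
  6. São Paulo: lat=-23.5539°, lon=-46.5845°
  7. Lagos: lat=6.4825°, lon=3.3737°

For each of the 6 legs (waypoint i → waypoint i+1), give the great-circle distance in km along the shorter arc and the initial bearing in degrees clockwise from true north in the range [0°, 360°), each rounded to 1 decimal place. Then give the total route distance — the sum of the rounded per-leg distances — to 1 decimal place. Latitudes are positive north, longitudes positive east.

Leg 1: φ1=-0.4581821, φ2=-0.6037897, Δφ=-0.1456076, Δλ=-1.5084968 rad; a=sin²(Δφ/2)+cosφ1·cosφ2·sin²(Δλ/2)=0.3514507664; c=2·atan2(√a, √(1-a))=1.269143857; dist=6371·c=8085.716 ≈ 8085.7 km; running total=8085.7 km
Leg 1 bearing: y=sinΔλ·cosφ2=-0.82159290, x=cosφ1·sinφ2-sinφ1·cosφ2·cosΔλ=-0.48653633; θ=atan2(y, x)=-120.6334° <0 so +360° → 239.3666° ≈ 239.4°
Leg 2: φ1=-0.6037897, φ2=0.5947244, Δφ=1.1985141, Δλ=-1.0435987 rad; a=sin²(Δφ/2)+cosφ1·cosφ2·sin²(Δλ/2)=0.4875300549; c=2·atan2(√a, √(1-a))=1.545853850; dist=6371·c=9848.635 ≈ 9848.6 km; running total=17934.3 km
Leg 2 bearing: y=sinΔλ·cosφ2=-0.71583626, x=cosφ1·sinφ2-sinφ1·cosφ2·cosΔλ=0.69782265; θ=atan2(y, x)=-45.7301° <0 so +360° → 314.2699° ≈ 314.3°
Leg 3: φ1=0.5947244, φ2=-0.0229563, Δφ=-0.6176807, Δλ=2.7058764 rad; a=sin²(Δφ/2)+cosφ1·cosφ2·sin²(Δλ/2)=0.8817879556; c=2·atan2(√a, √(1-a))=2.439629338; dist=6371·c=15542.879 ≈ 15542.9 km; running total=33477.2 km
Leg 3 bearing: y=sinΔλ·cosφ2=0.42194860, x=cosφ1·sinφ2-sinφ1·cosφ2·cosΔλ=0.48878544; θ=atan2(y, x)=40.8027° ≈ 40.8°
Leg 4: φ1=-0.0229563, φ2=0.8996247, Δφ=0.9225810, Δλ=-0.6446426 rad; a=sin²(Δφ/2)+cosφ1·cosφ2·sin²(Δλ/2)=0.2605047470; c=2·atan2(√a, √(1-a))=1.071291977; dist=6371·c=6825.201 ≈ 6825.2 km; running total=40302.4 km
Leg 4 bearing: y=sinΔλ·cosφ2=-0.37371000, x=cosφ1·sinφ2-sinφ1·cosφ2·cosΔλ=0.79429776; θ=atan2(y, x)=-25.1966° <0 so +360° → 334.8034° ≈ 334.8°
Leg 5: φ1=0.8996247, φ2=-0.4110931, Δφ=-1.3107178, Δλ=-0.8110283 rad; a=sin²(Δφ/2)+cosφ1·cosφ2·sin²(Δλ/2)=0.4601410730; c=2·atan2(√a, √(1-a))=1.490993797; dist=6371·c=9499.121 ≈ 9499.1 km; running total=49801.5 km
Leg 5 bearing: y=sinΔλ·cosφ2=-0.66459247, x=cosφ1·sinφ2-sinφ1·cosφ2·cosΔλ=-0.74294139; θ=atan2(y, x)=-138.1860° <0 so +360° → 221.8140° ≈ 221.8°
Leg 6: φ1=-0.4110931, φ2=0.1131410, Δφ=0.5242341, Δλ=0.8719351 rad; a=sin²(Δφ/2)+cosφ1·cosφ2·sin²(Δλ/2)=0.2295705163; c=2·atan2(√a, √(1-a))=0.999338326; dist=6371·c=6366.784 ≈ 6366.8 km; running total=56168.3 km
Leg 6 bearing: y=sinΔλ·cosφ2=0.76068050, x=cosφ1·sinφ2-sinφ1·cosφ2·cosΔλ=0.35893837; θ=atan2(y, x)=64.7390° ≈ 64.7°

Leg 1: dist=8085.7 km, bearing=239.4°
Leg 2: dist=9848.6 km, bearing=314.3°
Leg 3: dist=15542.9 km, bearing=40.8°
Leg 4: dist=6825.2 km, bearing=334.8°
Leg 5: dist=9499.1 km, bearing=221.8°
Leg 6: dist=6366.8 km, bearing=64.7°
Total: 56168.3 km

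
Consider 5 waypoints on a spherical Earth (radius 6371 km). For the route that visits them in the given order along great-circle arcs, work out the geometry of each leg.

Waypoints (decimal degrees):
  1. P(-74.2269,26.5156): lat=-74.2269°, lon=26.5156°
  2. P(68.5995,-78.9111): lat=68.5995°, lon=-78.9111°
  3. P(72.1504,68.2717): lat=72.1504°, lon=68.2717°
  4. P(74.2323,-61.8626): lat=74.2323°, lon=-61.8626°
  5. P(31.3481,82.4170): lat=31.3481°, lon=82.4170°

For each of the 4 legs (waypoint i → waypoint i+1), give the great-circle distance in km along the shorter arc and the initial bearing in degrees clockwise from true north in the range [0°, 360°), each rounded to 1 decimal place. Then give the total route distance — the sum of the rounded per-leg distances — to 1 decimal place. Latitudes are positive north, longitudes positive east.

Leg 1: φ1=-1.2955038, φ2=1.1972871, Δφ=2.4927909, Δλ=-1.8400430 rad; a=sin²(Δφ/2)+cosφ1·cosφ2·sin²(Δλ/2)=0.9611892758; c=2·atan2(√a, √(1-a))=2.744989706; dist=6371·c=17488.329 ≈ 17488.3 km; running total=17488.3 km
Leg 1 bearing: y=sinΔλ·cosφ2=-0.35173867, x=cosφ1·sinφ2-sinφ1·cosφ2·cosΔλ=0.15968004; θ=atan2(y, x)=-65.5832° <0 so +360° → 294.4168° ≈ 294.4°
Leg 2: φ1=1.1972871, φ2=1.2592620, Δφ=0.0619749, Δλ=2.5688245 rad; a=sin²(Δφ/2)+cosφ1·cosφ2·sin²(Δλ/2)=0.1038792744; c=2·atan2(√a, √(1-a))=0.656322780; dist=6371·c=4181.432 ≈ 4181.4 km; running total=21669.7 km
Leg 2 bearing: y=sinΔλ·cosφ2=0.16612143, x=cosφ1·sinφ2-sinφ1·cosφ2·cosΔλ=0.58716024; θ=atan2(y, x)=15.7975° ≈ 15.8°
Leg 3: φ1=1.2592620, φ2=1.2955980, Δφ=0.0363360, Δλ=-2.2712720 rad; a=sin²(Δφ/2)+cosφ1·cosφ2·sin²(Δλ/2)=0.0688210223; c=2·atan2(√a, √(1-a))=0.530887726; dist=6371·c=3382.286 ≈ 3382.3 km; running total=25052.0 km
Leg 3 bearing: y=sinΔλ·cosφ2=-0.20775321, x=cosφ1·sinφ2-sinφ1·cosφ2·cosΔλ=0.46171134; θ=atan2(y, x)=-24.2260° <0 so +360° → 335.7740° ≈ 335.8°
Leg 4: φ1=1.2955980, φ2=0.5471276, Δφ=-0.7484705, Δλ=2.5181541 rad; a=sin²(Δφ/2)+cosφ1·cosφ2·sin²(Δλ/2)=0.3438758242; c=2·atan2(√a, √(1-a))=1.253237527; dist=6371·c=7984.376 ≈ 7984.4 km; running total=33036.4 km
Leg 4 bearing: y=sinΔλ·cosφ2=0.49860416, x=cosφ1·sinφ2-sinφ1·cosφ2·cosΔλ=0.80863766; θ=atan2(y, x)=31.6579° ≈ 31.7°

Leg 1: dist=17488.3 km, bearing=294.4°
Leg 2: dist=4181.4 km, bearing=15.8°
Leg 3: dist=3382.3 km, bearing=335.8°
Leg 4: dist=7984.4 km, bearing=31.7°
Total: 33036.4 km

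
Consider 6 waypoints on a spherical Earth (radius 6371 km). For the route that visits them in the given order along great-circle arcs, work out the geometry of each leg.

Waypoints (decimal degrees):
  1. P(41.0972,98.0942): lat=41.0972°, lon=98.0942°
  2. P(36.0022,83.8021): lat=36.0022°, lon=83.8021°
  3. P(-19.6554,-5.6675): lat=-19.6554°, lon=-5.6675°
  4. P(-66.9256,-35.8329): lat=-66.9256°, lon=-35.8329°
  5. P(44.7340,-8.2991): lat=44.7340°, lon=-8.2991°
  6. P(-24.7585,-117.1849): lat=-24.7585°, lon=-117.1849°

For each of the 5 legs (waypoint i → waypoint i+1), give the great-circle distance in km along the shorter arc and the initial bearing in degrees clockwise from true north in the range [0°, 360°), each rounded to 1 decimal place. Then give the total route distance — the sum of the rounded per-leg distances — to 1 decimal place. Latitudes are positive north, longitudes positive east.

Leg 1: φ1=0.7172815, φ2=0.6283569, Δφ=-0.0889245, Δλ=-0.2494442 rad; a=sin²(Δφ/2)+cosφ1·cosφ2·sin²(Δλ/2)=0.0114100624; c=2·atan2(√a, √(1-a))=0.214044154; dist=6371·c=1363.675 ≈ 1363.7 km; running total=1363.7 km
Leg 1 bearing: y=sinΔλ·cosφ2=-0.19971273, x=cosφ1·sinφ2-sinφ1·cosφ2·cosΔλ=-0.07234857; θ=atan2(y, x)=-109.9136° <0 so +360° → 250.0864° ≈ 250.1°
Leg 2: φ1=0.6283569, φ2=-0.3430514, Δφ=-0.9714084, Δλ=-1.5615391 rad; a=sin²(Δφ/2)+cosφ1·cosφ2·sin²(Δλ/2)=0.5953333354; c=2·atan2(√a, √(1-a))=1.762637558; dist=6371·c=11229.764 ≈ 11229.8 km; running total=12593.5 km
Leg 2 bearing: y=sinΔλ·cosφ2=-0.94169231, x=cosφ1·sinφ2-sinφ1·cosφ2·cosΔλ=-0.27723964; θ=atan2(y, x)=-106.4047° <0 so +360° → 253.5953° ≈ 253.6°
Leg 3: φ1=-0.3430514, φ2=-1.1680721, Δφ=-0.8250206, Δλ=-0.5264856 rad; a=sin²(Δφ/2)+cosφ1·cosφ2·sin²(Δλ/2)=0.1857204441; c=2·atan2(√a, √(1-a))=0.891097114; dist=6371·c=5677.180 ≈ 5677.2 km; running total=18270.7 km
Leg 3 bearing: y=sinΔλ·cosφ2=-0.19694205, x=cosφ1·sinφ2-sinφ1·cosφ2·cosΔλ=-0.75241429; θ=atan2(y, x)=-165.3321° <0 so +360° → 194.6679° ≈ 194.7°
Leg 4: φ1=-1.1680721, φ2=0.7807556, Δφ=1.9488277, Δλ=0.4805555 rad; a=sin²(Δφ/2)+cosφ1·cosφ2·sin²(Δλ/2)=0.7003127673; c=2·atan2(√a, √(1-a))=1.982995789; dist=6371·c=12633.666 ≈ 12633.7 km; running total=30904.4 km
Leg 4 bearing: y=sinΔλ·cosφ2=0.32838954, x=cosφ1·sinφ2-sinφ1·cosφ2·cosΔλ=0.85537097; θ=atan2(y, x)=21.0025° ≈ 21.0°
Leg 5: φ1=0.7807556, φ2=-0.4321173, Δφ=-1.2128729, Δλ=-1.9004157 rad; a=sin²(Δφ/2)+cosφ1·cosφ2·sin²(Δλ/2)=0.7517786024; c=2·atan2(√a, √(1-a))=2.098507502; dist=6371·c=13369.591 ≈ 13369.6 km; running total=44274.0 km
Leg 5 bearing: y=sinΔλ·cosφ2=-0.85919506, x=cosφ1·sinφ2-sinφ1·cosφ2·cosΔλ=-0.09063104; θ=atan2(y, x)=-96.0215° <0 so +360° → 263.9785° ≈ 264.0°

Leg 1: dist=1363.7 km, bearing=250.1°
Leg 2: dist=11229.8 km, bearing=253.6°
Leg 3: dist=5677.2 km, bearing=194.7°
Leg 4: dist=12633.7 km, bearing=21.0°
Leg 5: dist=13369.6 km, bearing=264.0°
Total: 44274.0 km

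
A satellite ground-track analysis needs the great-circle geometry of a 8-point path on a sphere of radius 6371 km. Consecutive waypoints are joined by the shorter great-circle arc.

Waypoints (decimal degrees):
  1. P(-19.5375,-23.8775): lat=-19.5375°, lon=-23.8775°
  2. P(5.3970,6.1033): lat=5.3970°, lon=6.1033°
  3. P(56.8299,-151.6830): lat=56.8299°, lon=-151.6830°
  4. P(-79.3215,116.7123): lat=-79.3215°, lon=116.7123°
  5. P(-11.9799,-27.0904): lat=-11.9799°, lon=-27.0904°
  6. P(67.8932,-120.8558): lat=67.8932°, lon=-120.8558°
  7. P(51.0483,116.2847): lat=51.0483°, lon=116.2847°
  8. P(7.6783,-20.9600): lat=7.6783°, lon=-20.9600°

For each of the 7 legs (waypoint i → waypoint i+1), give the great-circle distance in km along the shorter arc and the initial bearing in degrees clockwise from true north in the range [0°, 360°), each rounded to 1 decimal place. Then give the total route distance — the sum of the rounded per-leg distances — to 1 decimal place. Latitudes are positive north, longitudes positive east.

Leg 1: φ1=-0.3409937, φ2=0.0941954, Δφ=0.4351891, Δλ=0.5232637 rad; a=sin²(Δφ/2)+cosφ1·cosφ2·sin²(Δλ/2)=0.1093767508; c=2·atan2(√a, √(1-a))=0.674136116; dist=6371·c=4294.921 ≈ 4294.9 km; running total=4294.9 km
Leg 1 bearing: y=sinΔλ·cosφ2=0.49749450, x=cosφ1·sinφ2-sinφ1·cosφ2·cosΔλ=0.37703201; θ=atan2(y, x)=52.8429° ≈ 52.8°
Leg 2: φ1=0.0941954, φ2=0.9918689, Δφ=0.8976734, Δλ=-2.7538904 rad; a=sin²(Δφ/2)+cosφ1·cosφ2·sin²(Δλ/2)=0.7127718454; c=2·atan2(√a, √(1-a))=2.010358932; dist=6371·c=12807.997 ≈ 12808.0 km; running total=17102.9 km
Leg 2 bearing: y=sinΔλ·cosφ2=-0.20684782, x=cosφ1·sinφ2-sinφ1·cosφ2·cosΔλ=0.88098045; θ=atan2(y, x)=-13.2133° <0 so +360° → 346.7867° ≈ 346.8°
Leg 3: φ1=0.9918689, φ2=-1.3844213, Δφ=-2.3762902, Δλ=4.6843817 rad; a=sin²(Δφ/2)+cosφ1·cosφ2·sin²(Δλ/2)=0.9126966484; c=2·atan2(√a, √(1-a))=2.541694818; dist=6371·c=16193.138 ≈ 16193.1 km; running total=33296.0 km
Leg 3 bearing: y=sinΔλ·cosφ2=-0.18522521, x=cosφ1·sinφ2-sinφ1·cosφ2·cosΔλ=-0.53330810; θ=atan2(y, x)=-160.8472° <0 so +360° → 199.1528° ≈ 199.2°
Leg 4: φ1=-1.3844213, φ2=-0.2090887, Δφ=1.1753326, Δλ=-2.5098306 rad; a=sin²(Δφ/2)+cosφ1·cosφ2·sin²(Δλ/2)=0.4711512439; c=2·atan2(√a, √(1-a))=1.513066754; dist=6371·c=9639.748 ≈ 9639.7 km; running total=42935.7 km
Leg 4 bearing: y=sinΔλ·cosφ2=-0.57770536, x=cosφ1·sinφ2-sinφ1·cosφ2·cosΔλ=-0.81420361; θ=atan2(y, x)=-144.6430° <0 so +360° → 215.3570° ≈ 215.4°
Leg 5: φ1=-0.2090887, φ2=1.1849599, Δφ=1.3940486, Δλ=-1.6365150 rad; a=sin²(Δφ/2)+cosφ1·cosφ2·sin²(Δλ/2)=0.6082425108; c=2·atan2(√a, √(1-a))=1.789008994; dist=6371·c=11397.776 ≈ 11397.8 km; running total=54333.5 km
Leg 5 bearing: y=sinΔλ·cosφ2=-0.37552183, x=cosφ1·sinφ2-sinφ1·cosφ2·cosΔλ=0.90117567; θ=atan2(y, x)=-22.6216° <0 so +360° → 337.3784° ≈ 337.4°
Leg 6: φ1=1.1849599, φ2=0.8909609, Δφ=-0.2939990, Δλ=4.1388825 rad; a=sin²(Δφ/2)+cosφ1·cosφ2·sin²(Δλ/2)=0.2039318344; c=2·atan2(√a, √(1-a))=0.937088992; dist=6371·c=5970.194 ≈ 5970.2 km; running total=60303.7 km
Leg 6 bearing: y=sinΔλ·cosφ2=-0.52808090, x=cosφ1·sinφ2-sinφ1·cosφ2·cosΔλ=0.60869133; θ=atan2(y, x)=-40.9438° <0 so +360° → 319.0562° ≈ 319.1°
Leg 7: φ1=0.8909609, φ2=0.1340116, Δφ=-0.7569493, Δλ=-2.3953719 rad; a=sin²(Δφ/2)+cosφ1·cosφ2·sin²(Δλ/2)=0.6767793182; c=2·atan2(√a, √(1-a))=1.932169059; dist=6371·c=12309.849 ≈ 12309.8 km; running total=72613.5 km
Leg 7 bearing: y=sinΔλ·cosφ2=-0.67278185, x=cosφ1·sinφ2-sinφ1·cosφ2·cosΔλ=0.64989297; θ=atan2(y, x)=-45.9914° <0 so +360° → 314.0086° ≈ 314.0°

Leg 1: dist=4294.9 km, bearing=52.8°
Leg 2: dist=12808.0 km, bearing=346.8°
Leg 3: dist=16193.1 km, bearing=199.2°
Leg 4: dist=9639.7 km, bearing=215.4°
Leg 5: dist=11397.8 km, bearing=337.4°
Leg 6: dist=5970.2 km, bearing=319.1°
Leg 7: dist=12309.8 km, bearing=314.0°
Total: 72613.5 km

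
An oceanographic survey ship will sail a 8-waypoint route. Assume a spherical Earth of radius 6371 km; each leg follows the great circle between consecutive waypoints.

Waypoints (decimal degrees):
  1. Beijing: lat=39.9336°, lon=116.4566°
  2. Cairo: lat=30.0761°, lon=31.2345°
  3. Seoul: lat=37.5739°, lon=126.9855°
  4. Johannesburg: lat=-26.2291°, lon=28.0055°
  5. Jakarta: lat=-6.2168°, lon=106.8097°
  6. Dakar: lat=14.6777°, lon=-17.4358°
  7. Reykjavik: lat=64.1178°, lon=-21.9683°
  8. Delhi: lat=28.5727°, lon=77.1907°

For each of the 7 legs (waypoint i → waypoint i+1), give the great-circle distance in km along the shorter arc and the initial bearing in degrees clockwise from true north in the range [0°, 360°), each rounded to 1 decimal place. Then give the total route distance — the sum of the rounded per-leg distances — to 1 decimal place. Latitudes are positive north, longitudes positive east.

Leg 1: φ1=0.6969728, φ2=0.5249270, Δφ=-0.1720458, Δλ=-1.4874062 rad; a=sin²(Δφ/2)+cosφ1·cosφ2·sin²(Δλ/2)=0.3115214738; c=2·atan2(√a, √(1-a))=1.184287537; dist=6371·c=7545.096 ≈ 7545.1 km; running total=7545.1 km
Leg 1 bearing: y=sinΔλ·cosφ2=-0.86235347, x=cosφ1·sinφ2-sinφ1·cosφ2·cosΔλ=0.33800870; θ=atan2(y, x)=-68.5968° <0 so +360° → 291.4032° ≈ 291.4°
Leg 2: φ1=0.5249270, φ2=0.6557883, Δφ=0.1308613, Δλ=1.6711702 rad; a=sin²(Δφ/2)+cosφ1·cosφ2·sin²(Δλ/2)=0.3815666640; c=2·atan2(√a, √(1-a))=1.331656858; dist=6371·c=8483.986 ≈ 8484.0 km; running total=16029.1 km
Leg 2 bearing: y=sinΔλ·cosφ2=0.78857833, x=cosφ1·sinφ2-sinφ1·cosφ2·cosΔλ=0.56748428; θ=atan2(y, x)=54.2601° ≈ 54.3°
Leg 3: φ1=0.6557883, φ2=-0.4577842, Δφ=-1.1135724, Δλ=-1.7275269 rad; a=sin²(Δφ/2)+cosφ1·cosφ2·sin²(Δλ/2)=0.6902373316; c=2·atan2(√a, √(1-a))=1.961105834; dist=6371·c=12494.205 ≈ 12494.2 km; running total=28523.3 km
Leg 3 bearing: y=sinΔλ·cosφ2=-0.88603897, x=cosφ1·sinφ2-sinφ1·cosφ2·cosΔλ=-0.26490371; θ=atan2(y, x)=-106.6454° <0 so +360° → 253.3546° ≈ 253.4°
Leg 4: φ1=-0.4577842, φ2=-0.1085036, Δφ=0.3492805, Δλ=1.3753928 rad; a=sin²(Δφ/2)+cosφ1·cosφ2·sin²(Δλ/2)=0.3894967738; c=2·atan2(√a, √(1-a))=1.347950006; dist=6371·c=8587.789 ≈ 8587.8 km; running total=37111.1 km
Leg 4 bearing: y=sinΔλ·cosφ2=0.97520056, x=cosφ1·sinφ2-sinφ1·cosφ2·cosΔλ=-0.01183289; θ=atan2(y, x)=90.6952° ≈ 90.7°
Leg 5: φ1=-0.1085036, φ2=0.2561742, Δφ=0.3646778, Δλ=-2.1684931 rad; a=sin²(Δφ/2)+cosφ1·cosφ2·sin²(Δλ/2)=0.7843066782; c=2·atan2(√a, √(1-a))=2.175615524; dist=6371·c=13860.847 ≈ 13860.8 km; running total=50971.9 km
Leg 5 bearing: y=sinΔλ·cosφ2=-0.79965794, x=cosφ1·sinφ2-sinφ1·cosφ2·cosΔλ=0.19294047; θ=atan2(y, x)=-76.4350° <0 so +360° → 283.5650° ≈ 283.6°
Leg 6: φ1=0.2561742, φ2=1.1190667, Δφ=0.8628925, Δλ=-0.0791070 rad; a=sin²(Δφ/2)+cosφ1·cosφ2·sin²(Δλ/2)=0.1755389694; c=2·atan2(√a, √(1-a))=0.864629494; dist=6371·c=5508.555 ≈ 5508.6 km; running total=56480.5 km
Leg 6 bearing: y=sinΔλ·cosφ2=-0.03449599, x=cosφ1·sinφ2-sinφ1·cosφ2·cosΔλ=0.76007249; θ=atan2(y, x)=-2.5986° <0 so +360° → 357.4014° ≈ 357.4°
Leg 7: φ1=1.1190667, φ2=0.4986877, Δφ=-0.6203790, Δλ=1.7306510 rad; a=sin²(Δφ/2)+cosφ1·cosφ2·sin²(Δλ/2)=0.3153607642; c=2·atan2(√a, √(1-a))=1.192563832; dist=6371·c=7597.824 ≈ 7597.8 km; running total=64078.3 km
Leg 7 bearing: y=sinΔλ·cosφ2=0.86701414, x=cosφ1·sinφ2-sinφ1·cosφ2·cosΔλ=0.33454430; θ=atan2(y, x)=68.9005° ≈ 68.9°

Leg 1: dist=7545.1 km, bearing=291.4°
Leg 2: dist=8484.0 km, bearing=54.3°
Leg 3: dist=12494.2 km, bearing=253.4°
Leg 4: dist=8587.8 km, bearing=90.7°
Leg 5: dist=13860.8 km, bearing=283.6°
Leg 6: dist=5508.6 km, bearing=357.4°
Leg 7: dist=7597.8 km, bearing=68.9°
Total: 64078.3 km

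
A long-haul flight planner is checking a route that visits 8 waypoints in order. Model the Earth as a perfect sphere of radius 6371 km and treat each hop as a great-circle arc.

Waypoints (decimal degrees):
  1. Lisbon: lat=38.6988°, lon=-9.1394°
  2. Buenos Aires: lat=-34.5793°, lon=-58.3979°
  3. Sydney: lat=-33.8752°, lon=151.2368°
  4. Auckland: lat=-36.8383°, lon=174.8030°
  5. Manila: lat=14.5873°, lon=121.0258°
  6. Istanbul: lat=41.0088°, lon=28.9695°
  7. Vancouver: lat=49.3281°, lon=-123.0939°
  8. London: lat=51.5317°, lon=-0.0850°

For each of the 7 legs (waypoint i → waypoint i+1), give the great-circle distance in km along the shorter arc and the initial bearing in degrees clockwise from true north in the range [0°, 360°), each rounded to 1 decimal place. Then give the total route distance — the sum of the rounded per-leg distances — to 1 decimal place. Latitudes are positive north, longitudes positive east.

Leg 1: dist=9596.2 km, bearing=218.7°
Leg 2: dist=11801.2 km, bearing=205.3°
Leg 3: dist=2156.8 km, bearing=105.5°
Leg 4: dist=8021.6 km, bearing=304.9°
Leg 5: dist=9118.7 km, bearing=310.4°
Leg 6: dist=9604.7 km, bearing=342.2°
Leg 7: dist=7572.5 km, bearing=34.2°
Total: 57871.7 km

Leg 1: φ1=0.6754215, φ2=-0.6035226, Δφ=-1.2789441, Δλ=-0.8597230 rad; a=sin²(Δφ/2)+cosφ1·cosφ2·sin²(Δλ/2)=0.4677361514; c=2·atan2(√a, √(1-a))=1.506223765; dist=6371·c=9596.152 ≈ 9596.2 km; running total=9596.2 km
Leg 1 bearing: y=sinΔλ·cosφ2=-0.62381439, x=cosφ1·sinφ2-sinφ1·cosφ2·cosΔλ=-0.77890422; θ=atan2(y, x)=-141.3092° <0 so +360° → 218.6908° ≈ 218.7°
Leg 2: φ1=-0.6035226, φ2=-0.5912338, Δφ=0.0122889, Δλ=3.6588157 rad; a=sin²(Δφ/2)+cosφ1·cosφ2·sin²(Δλ/2)=0.6389122156; c=2·atan2(√a, √(1-a))=1.852324965; dist=6371·c=11801.162 ≈ 11801.2 km; running total=21397.4 km
Leg 2 bearing: y=sinΔλ·cosφ2=-0.41053415, x=cosφ1·sinφ2-sinφ1·cosφ2·cosΔλ=-0.86849024; θ=atan2(y, x)=-154.7000° <0 so +360° → 205.3000° ≈ 205.3°
Leg 3: φ1=-0.5912338, φ2=-0.6429496, Δφ=-0.0517159, Δλ=0.4113078 rad; a=sin²(Δφ/2)+cosφ1·cosφ2·sin²(Δλ/2)=0.0283776130; c=2·atan2(√a, √(1-a))=0.338527286; dist=6371·c=2156.757 ≈ 2156.8 km; running total=23554.2 km
Leg 3 bearing: y=sinΔλ·cosφ2=0.31997895, x=cosφ1·sinφ2-sinφ1·cosφ2·cosΔλ=-0.08889752; θ=atan2(y, x)=105.5265° ≈ 105.5°
Leg 4: φ1=-0.6429496, φ2=0.2545964, Δφ=0.8975460, Δλ=-0.9385892 rad; a=sin²(Δφ/2)+cosφ1·cosφ2·sin²(Δλ/2)=0.3466550166; c=2·atan2(√a, √(1-a))=1.259082874; dist=6371·c=8021.617 ≈ 8021.6 km; running total=31575.8 km
Leg 4 bearing: y=sinΔλ·cosφ2=-0.78072045, x=cosφ1·sinφ2-sinφ1·cosφ2·cosΔλ=0.54444177; θ=atan2(y, x)=-55.1097° <0 so +360° → 304.8903° ≈ 304.9°
Leg 5: φ1=0.2545964, φ2=0.7157386, Δφ=0.4611422, Δλ=-1.6066855 rad; a=sin²(Δφ/2)+cosφ1·cosφ2·sin²(Δλ/2)=0.4304714224; c=2·atan2(√a, √(1-a))=1.431287071; dist=6371·c=9118.730 ≈ 9118.7 km; running total=40694.5 km
Leg 5 bearing: y=sinΔλ·cosφ2=-0.75412288, x=cosφ1·sinφ2-sinφ1·cosφ2·cosΔλ=0.64184250; θ=atan2(y, x)=-49.5985° <0 so +360° → 310.4015° ≈ 310.4°
Leg 6: φ1=0.7157386, φ2=0.8609378, Δφ=0.1451992, Δλ=-2.6540070 rad; a=sin²(Δφ/2)+cosφ1·cosφ2·sin²(Δλ/2)=0.4684045159; c=2·atan2(√a, √(1-a))=1.507563228; dist=6371·c=9604.685 ≈ 9604.7 km; running total=50299.2 km
Leg 6 bearing: y=sinΔλ·cosφ2=-0.30533013, x=cosφ1·sinφ2-sinφ1·cosφ2·cosΔλ=0.95014758; θ=atan2(y, x)=-17.8148° <0 so +360° → 342.1852° ≈ 342.2°
Leg 7: φ1=0.8609378, φ2=0.8993978, Δφ=0.0384601, Δλ=2.1469103 rad; a=sin²(Δφ/2)+cosφ1·cosφ2·sin²(Δλ/2)=0.3135153679; c=2·atan2(√a, √(1-a))=1.188589179; dist=6371·c=7572.502 ≈ 7572.5 km; running total=57871.7 km
Leg 7 bearing: y=sinΔλ·cosφ2=0.52166885, x=cosφ1·sinφ2-sinφ1·cosφ2·cosΔλ=0.76730407; θ=atan2(y, x)=34.2107° ≈ 34.2°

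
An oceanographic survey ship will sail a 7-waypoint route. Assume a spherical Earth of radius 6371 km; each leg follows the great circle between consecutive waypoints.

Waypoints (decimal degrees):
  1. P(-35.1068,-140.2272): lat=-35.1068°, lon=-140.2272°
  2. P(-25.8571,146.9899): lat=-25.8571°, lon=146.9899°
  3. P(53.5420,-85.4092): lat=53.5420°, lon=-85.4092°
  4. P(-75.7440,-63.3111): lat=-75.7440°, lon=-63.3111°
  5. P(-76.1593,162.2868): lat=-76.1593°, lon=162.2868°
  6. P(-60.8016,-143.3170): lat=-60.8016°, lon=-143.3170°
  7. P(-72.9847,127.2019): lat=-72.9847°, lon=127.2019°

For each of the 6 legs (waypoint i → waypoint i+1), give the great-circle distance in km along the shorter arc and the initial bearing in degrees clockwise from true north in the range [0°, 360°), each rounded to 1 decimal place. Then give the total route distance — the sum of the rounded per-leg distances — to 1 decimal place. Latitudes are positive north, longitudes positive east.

Leg 1: dist=6899.5 km, bearing=256.7°
Leg 2: dist=14746.0 km, bearing=39.8°
Leg 3: dist=14464.9 km, bearing=173.0°
Leg 4: dist=2875.8 km, bearing=203.1°
Leg 5: dist=2637.4 km, bearing=80.4°
Leg 6: dist=3700.4 km, bearing=212.2°
Total: 45324.0 km

Leg 1: φ1=-0.6127292, φ2=-0.4512915, Δφ=0.1614377, Δλ=5.0128841 rad; a=sin²(Δφ/2)+cosφ1·cosφ2·sin²(Δλ/2)=0.2656388932; c=2·atan2(√a, √(1-a))=1.082952635; dist=6371·c=6899.491 ≈ 6899.5 km; running total=6899.5 km
Leg 1 bearing: y=sinΔλ·cosφ2=-0.85956081, x=cosφ1·sinφ2-sinφ1·cosφ2·cosΔλ=-0.20360427; θ=atan2(y, x)=-103.3261° <0 so +360° → 256.6739° ≈ 256.7°
Leg 2: φ1=-0.4512915, φ2=0.9344842, Δφ=1.3857757, Δλ=-4.0561295 rad; a=sin²(Δφ/2)+cosφ1·cosφ2·sin²(Δλ/2)=0.8385256089; c=2·atan2(√a, √(1-a))=2.314544692; dist=6371·c=14745.964 ≈ 14746.0 km; running total=21645.5 km
Leg 2 bearing: y=sinΔλ·cosφ2=0.47079925, x=cosφ1·sinφ2-sinφ1·cosφ2·cosΔλ=0.56564098; θ=atan2(y, x)=39.7716° ≈ 39.8°
Leg 3: φ1=0.9344842, φ2=-1.3219822, Δφ=-2.2564664, Δλ=0.3856846 rad; a=sin²(Δφ/2)+cosφ1·cosφ2·sin²(Δλ/2)=0.8219706077; c=2·atan2(√a, √(1-a))=2.270434906; dist=6371·c=14464.941 ≈ 14464.9 km; running total=36110.4 km
Leg 3 bearing: y=sinΔλ·cosφ2=0.09263946, x=cosφ1·sinφ2-sinφ1·cosφ2·cosΔλ=-0.75944561; θ=atan2(y, x)=173.0452° ≈ 173.0°
Leg 4: φ1=-1.3219822, φ2=-1.3292305, Δφ=-0.0072484, Δλ=3.9374261 rad; a=sin²(Δφ/2)+cosφ1·cosφ2·sin²(Δλ/2)=0.0500773782; c=2·atan2(√a, √(1-a))=0.451381717; dist=6371·c=2875.753 ≈ 2875.8 km; running total=38986.2 km
Leg 4 bearing: y=sinΔλ·cosφ2=-0.17091234, x=cosφ1·sinφ2-sinφ1·cosφ2·cosΔλ=-0.40133217; θ=atan2(y, x)=-156.9327° <0 so +360° → 203.0673° ≈ 203.1°
Leg 5: φ1=-1.3292305, φ2=-1.0611881, Δφ=0.2680424, Δλ=-5.3337925 rad; a=sin²(Δφ/2)+cosφ1·cosφ2·sin²(Δλ/2)=0.0422347020; c=2·atan2(√a, √(1-a))=0.413971304; dist=6371·c=2637.411 ≈ 2637.4 km; running total=41623.6 km
Leg 5 bearing: y=sinΔλ·cosφ2=0.39664040, x=cosφ1·sinφ2-sinφ1·cosφ2·cosΔλ=0.06693368; θ=atan2(y, x)=80.4215° ≈ 80.4°
Leg 6: φ1=-1.0611881, φ2=-1.2738233, Δφ=-0.2126352, Δλ=4.7214455 rad; a=sin²(Δφ/2)+cosφ1·cosφ2·sin²(Δλ/2)=0.0819913934; c=2·atan2(√a, √(1-a))=0.580812302; dist=6371·c=3700.355 ≈ 3700.4 km; running total=45324.0 km
Leg 6 bearing: y=sinΔλ·cosφ2=-0.29261506, x=cosφ1·sinφ2-sinφ1·cosφ2·cosΔλ=-0.46416769; θ=atan2(y, x)=-147.7723° <0 so +360° → 212.2277° ≈ 212.2°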